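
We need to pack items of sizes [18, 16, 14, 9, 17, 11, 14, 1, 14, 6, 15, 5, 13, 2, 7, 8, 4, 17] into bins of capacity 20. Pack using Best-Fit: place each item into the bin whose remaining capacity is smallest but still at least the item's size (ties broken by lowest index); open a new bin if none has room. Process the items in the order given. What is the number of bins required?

11 bins

bin 1: place 18, 2 left
bin 2: place 16, 4 left
bin 3: place 14, 6 left
bin 4: place 9, 11 left
bin 5: place 17, 3 left
bin 4: place 11, 0 left
bin 6: place 14, 6 left
bin 1: place 1, 1 left
bin 7: place 14, 6 left
bin 3: place 6, 0 left
bin 8: place 15, 5 left
bin 8: place 5, 0 left
bin 9: place 13, 7 left
bin 5: place 2, 1 left
bin 9: place 7, 0 left
bin 10: place 8, 12 left
bin 2: place 4, 0 left
bin 11: place 17, 3 left
Final bins: [18,1] [16,4] [14,6] [9,11] [17,2] [14] [14] [15,5] [13,7] [8] [17].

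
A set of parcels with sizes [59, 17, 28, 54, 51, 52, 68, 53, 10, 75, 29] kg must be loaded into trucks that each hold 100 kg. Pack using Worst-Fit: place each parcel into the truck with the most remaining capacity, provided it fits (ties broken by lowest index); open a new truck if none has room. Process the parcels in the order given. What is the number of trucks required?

7

Put 59 kg in truck 1; 41 kg remain.
Put 17 kg in truck 1; 24 kg remain.
Put 28 kg in truck 2; 72 kg remain.
Put 54 kg in truck 2; 18 kg remain.
Put 51 kg in truck 3; 49 kg remain.
Put 52 kg in truck 4; 48 kg remain.
Put 68 kg in truck 5; 32 kg remain.
Put 53 kg in truck 6; 47 kg remain.
Put 10 kg in truck 3; 39 kg remain.
Put 75 kg in truck 7; 25 kg remain.
Put 29 kg in truck 4; 19 kg remain.
Final trucks: [59,17] [28,54] [51,10] [52,29] [68] [53] [75].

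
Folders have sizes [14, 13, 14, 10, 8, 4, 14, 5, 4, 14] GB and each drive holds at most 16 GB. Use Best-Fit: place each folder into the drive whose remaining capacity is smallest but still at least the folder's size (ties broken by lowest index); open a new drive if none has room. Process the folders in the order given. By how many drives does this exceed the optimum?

1

Best-Fit: [14] [13] [14] [10,4] [8,5] [14] [4] [14] → 8 drives.
Total size 100 GB; any packing needs at least ⌈100/16⌉ = 7 drives.
An optimal packing achieves that bound: [14] [14] [14] [14] [13] [10,5] [8,4,4] → 7 drives.
Excess: 8 − 7 = 1.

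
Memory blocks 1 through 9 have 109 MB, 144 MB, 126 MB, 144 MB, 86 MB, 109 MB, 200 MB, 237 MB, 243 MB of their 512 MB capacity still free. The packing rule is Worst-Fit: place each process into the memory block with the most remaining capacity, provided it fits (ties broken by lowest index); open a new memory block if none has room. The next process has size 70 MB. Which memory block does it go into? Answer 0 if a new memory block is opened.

9

Memory blocks with room: memory block 1 (109 MB), memory block 2 (144 MB), memory block 3 (126 MB), memory block 4 (144 MB), memory block 5 (86 MB), memory block 6 (109 MB), memory block 7 (200 MB), memory block 8 (237 MB), memory block 9 (243 MB).
Most room is memory block 9 with 243 MB free.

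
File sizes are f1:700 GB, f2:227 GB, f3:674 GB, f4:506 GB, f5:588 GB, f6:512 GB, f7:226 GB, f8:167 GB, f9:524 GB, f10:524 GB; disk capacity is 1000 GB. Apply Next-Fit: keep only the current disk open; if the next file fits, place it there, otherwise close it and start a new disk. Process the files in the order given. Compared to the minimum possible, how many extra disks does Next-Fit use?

Next-Fit: [700,227] [674] [506] [588] [512,226,167] [524] [524] → 7 disks.
7 files exceed 500 GB (half the capacity), and no two of those can share a disk, so at least 7 disks are needed.
So 7 is already optimal.

0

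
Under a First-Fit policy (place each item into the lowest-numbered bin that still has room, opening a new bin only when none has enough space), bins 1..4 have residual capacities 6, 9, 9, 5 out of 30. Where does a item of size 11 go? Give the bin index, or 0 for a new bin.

No bin has ≥ 11 free, so a new bin is opened.

0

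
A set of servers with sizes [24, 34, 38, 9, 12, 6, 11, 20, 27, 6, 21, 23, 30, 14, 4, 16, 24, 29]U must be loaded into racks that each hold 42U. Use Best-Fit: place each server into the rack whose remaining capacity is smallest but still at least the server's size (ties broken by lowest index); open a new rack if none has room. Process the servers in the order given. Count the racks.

Put 24U in rack 1; 18U remain.
Put 34U in rack 2; 8U remain.
Put 38U in rack 3; 4U remain.
Put 9U in rack 1; 9U remain.
Put 12U in rack 4; 30U remain.
Put 6U in rack 2; 2U remain.
Put 11U in rack 4; 19U remain.
Put 20U in rack 5; 22U remain.
Put 27U in rack 6; 15U remain.
Put 6U in rack 1; 3U remain.
Put 21U in rack 5; 1U remain.
Put 23U in rack 7; 19U remain.
Put 30U in rack 8; 12U remain.
Put 14U in rack 6; 1U remain.
Put 4U in rack 3; 0U remain.
Put 16U in rack 4; 3U remain.
Put 24U in rack 9; 18U remain.
Put 29U in rack 10; 13U remain.
Final racks: [24,9,6] [34,6] [38,4] [12,11,16] [20,21] [27,14] [23] [30] [24] [29].

10 racks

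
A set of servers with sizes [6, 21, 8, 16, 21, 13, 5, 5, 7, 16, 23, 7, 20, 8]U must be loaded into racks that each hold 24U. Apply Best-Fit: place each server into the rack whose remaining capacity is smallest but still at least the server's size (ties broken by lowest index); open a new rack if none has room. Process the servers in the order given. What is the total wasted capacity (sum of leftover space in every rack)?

Put 6U in rack 1; 18U remain.
Put 21U in rack 2; 3U remain.
Put 8U in rack 1; 10U remain.
Put 16U in rack 3; 8U remain.
Put 21U in rack 4; 3U remain.
Put 13U in rack 5; 11U remain.
Put 5U in rack 3; 3U remain.
Put 5U in rack 1; 5U remain.
Put 7U in rack 5; 4U remain.
Put 16U in rack 6; 8U remain.
Put 23U in rack 7; 1U remain.
Put 7U in rack 6; 1U remain.
Put 20U in rack 8; 4U remain.
Put 8U in rack 9; 16U remain.
9 racks × 24U = 216U; used 176U; unused 40U.

40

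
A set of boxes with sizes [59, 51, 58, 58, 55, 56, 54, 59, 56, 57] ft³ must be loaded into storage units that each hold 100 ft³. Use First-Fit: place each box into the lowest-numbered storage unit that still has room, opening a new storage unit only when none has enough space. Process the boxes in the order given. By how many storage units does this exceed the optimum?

0

First-Fit: [59] [51] [58] [58] [55] [56] [54] [59] [56] [57] → 10 storage units.
10 boxes exceed 50 ft³ (half the capacity), and no two of those can share a storage unit, so at least 10 storage units are needed.
So 10 is already optimal.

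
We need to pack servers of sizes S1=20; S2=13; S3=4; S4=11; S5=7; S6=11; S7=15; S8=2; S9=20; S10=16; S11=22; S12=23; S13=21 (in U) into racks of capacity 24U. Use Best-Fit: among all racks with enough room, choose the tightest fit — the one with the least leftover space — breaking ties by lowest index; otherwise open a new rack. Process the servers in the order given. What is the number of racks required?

rack 1: place S1 (20U), 4U left
rack 2: place S2 (13U), 11U left
rack 1: place S3 (4U), 0U left
rack 2: place S4 (11U), 0U left
rack 3: place S5 (7U), 17U left
rack 3: place S6 (11U), 6U left
rack 4: place S7 (15U), 9U left
rack 3: place S8 (2U), 4U left
rack 5: place S9 (20U), 4U left
rack 6: place S10 (16U), 8U left
rack 7: place S11 (22U), 2U left
rack 8: place S12 (23U), 1U left
rack 9: place S13 (21U), 3U left
Final racks: [20,4] [13,11] [7,11,2] [15] [20] [16] [22] [23] [21].

9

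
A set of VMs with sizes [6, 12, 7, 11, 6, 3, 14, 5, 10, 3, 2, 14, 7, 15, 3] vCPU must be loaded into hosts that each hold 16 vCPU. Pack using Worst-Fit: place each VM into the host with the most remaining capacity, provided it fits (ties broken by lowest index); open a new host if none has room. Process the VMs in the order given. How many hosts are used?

9 hosts

6 vCPU → host 1 (remaining 10 vCPU)
12 vCPU → host 2 (remaining 4 vCPU)
7 vCPU → host 1 (remaining 3 vCPU)
11 vCPU → host 3 (remaining 5 vCPU)
6 vCPU → host 4 (remaining 10 vCPU)
3 vCPU → host 4 (remaining 7 vCPU)
14 vCPU → host 5 (remaining 2 vCPU)
5 vCPU → host 4 (remaining 2 vCPU)
10 vCPU → host 6 (remaining 6 vCPU)
3 vCPU → host 6 (remaining 3 vCPU)
2 vCPU → host 3 (remaining 3 vCPU)
14 vCPU → host 7 (remaining 2 vCPU)
7 vCPU → host 8 (remaining 9 vCPU)
15 vCPU → host 9 (remaining 1 vCPU)
3 vCPU → host 8 (remaining 6 vCPU)
Final hosts: [6,7] [12] [11,2] [6,3,5] [14] [10,3] [14] [7,3] [15].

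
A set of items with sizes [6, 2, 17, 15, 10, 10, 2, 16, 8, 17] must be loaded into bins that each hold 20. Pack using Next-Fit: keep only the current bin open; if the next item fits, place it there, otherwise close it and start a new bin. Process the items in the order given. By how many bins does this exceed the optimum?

1

Next-Fit: [6,2] [17] [15] [10,10] [2,16] [8] [17] → 7 bins.
Total size 103; any packing needs at least ⌈103/20⌉ = 6 bins.
An optimal packing achieves that bound: [17,2] [17,2] [16] [15] [10,10] [8,6] → 6 bins.
Excess: 7 − 6 = 1.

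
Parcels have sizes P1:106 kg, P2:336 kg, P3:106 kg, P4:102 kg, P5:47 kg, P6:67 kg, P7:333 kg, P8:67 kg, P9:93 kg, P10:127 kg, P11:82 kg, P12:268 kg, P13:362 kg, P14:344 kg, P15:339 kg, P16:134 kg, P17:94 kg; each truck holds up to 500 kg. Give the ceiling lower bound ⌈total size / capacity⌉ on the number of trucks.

Total size = 106 + 336 + 106 + 102 + 47 + 67 + 333 + 67 + 93 + 127 + 82 + 268 + 362 + 344 + 339 + 134 + 94 = 3007 kg.
⌈3007 / 500⌉ = 7.

7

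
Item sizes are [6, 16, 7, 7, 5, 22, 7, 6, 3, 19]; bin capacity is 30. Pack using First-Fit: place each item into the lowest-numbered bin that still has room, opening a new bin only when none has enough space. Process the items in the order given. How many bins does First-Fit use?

bin 1: place 6, 24 left
bin 1: place 16, 8 left
bin 1: place 7, 1 left
bin 2: place 7, 23 left
bin 2: place 5, 18 left
bin 3: place 22, 8 left
bin 2: place 7, 11 left
bin 2: place 6, 5 left
bin 2: place 3, 2 left
bin 4: place 19, 11 left

4 bins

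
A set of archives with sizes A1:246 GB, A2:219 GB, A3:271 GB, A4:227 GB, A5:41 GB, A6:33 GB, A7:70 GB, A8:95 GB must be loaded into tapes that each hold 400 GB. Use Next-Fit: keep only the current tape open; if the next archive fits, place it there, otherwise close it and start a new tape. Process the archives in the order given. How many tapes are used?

5

tape 1: place A1 (246 GB), 154 GB left
tape 2: place A2 (219 GB), 181 GB left
tape 3: place A3 (271 GB), 129 GB left
tape 4: place A4 (227 GB), 173 GB left
tape 4: place A5 (41 GB), 132 GB left
tape 4: place A6 (33 GB), 99 GB left
tape 4: place A7 (70 GB), 29 GB left
tape 5: place A8 (95 GB), 305 GB left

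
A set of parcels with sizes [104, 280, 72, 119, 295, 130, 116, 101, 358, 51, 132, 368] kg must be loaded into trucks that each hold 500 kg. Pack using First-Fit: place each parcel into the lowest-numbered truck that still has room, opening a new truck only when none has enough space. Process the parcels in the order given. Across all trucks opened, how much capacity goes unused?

374

truck 1: place 104 kg, 396 kg left
truck 1: place 280 kg, 116 kg left
truck 1: place 72 kg, 44 kg left
truck 2: place 119 kg, 381 kg left
truck 2: place 295 kg, 86 kg left
truck 3: place 130 kg, 370 kg left
truck 3: place 116 kg, 254 kg left
truck 3: place 101 kg, 153 kg left
truck 4: place 358 kg, 142 kg left
truck 2: place 51 kg, 35 kg left
truck 3: place 132 kg, 21 kg left
truck 5: place 368 kg, 132 kg left
5 trucks × 500 kg = 2500 kg; used 2126 kg; unused 374 kg.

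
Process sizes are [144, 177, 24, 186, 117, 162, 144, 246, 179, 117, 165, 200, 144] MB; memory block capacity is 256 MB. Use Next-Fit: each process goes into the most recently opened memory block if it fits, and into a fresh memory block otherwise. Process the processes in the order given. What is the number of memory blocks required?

12

memory block 1: place 144 MB, 112 MB left
memory block 2: place 177 MB, 79 MB left
memory block 2: place 24 MB, 55 MB left
memory block 3: place 186 MB, 70 MB left
memory block 4: place 117 MB, 139 MB left
memory block 5: place 162 MB, 94 MB left
memory block 6: place 144 MB, 112 MB left
memory block 7: place 246 MB, 10 MB left
memory block 8: place 179 MB, 77 MB left
memory block 9: place 117 MB, 139 MB left
memory block 10: place 165 MB, 91 MB left
memory block 11: place 200 MB, 56 MB left
memory block 12: place 144 MB, 112 MB left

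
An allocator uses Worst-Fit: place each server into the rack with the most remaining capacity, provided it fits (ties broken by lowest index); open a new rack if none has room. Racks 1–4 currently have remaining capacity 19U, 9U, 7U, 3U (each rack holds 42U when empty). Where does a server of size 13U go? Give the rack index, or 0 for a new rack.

Racks with room: rack 1 (19U).
Most room is rack 1 with 19U free.

1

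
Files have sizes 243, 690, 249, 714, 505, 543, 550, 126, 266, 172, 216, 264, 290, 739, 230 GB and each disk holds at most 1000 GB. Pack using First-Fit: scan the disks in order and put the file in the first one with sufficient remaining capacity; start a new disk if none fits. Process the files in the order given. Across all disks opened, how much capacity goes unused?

disk 1: place 243 GB, 757 GB left
disk 1: place 690 GB, 67 GB left
disk 2: place 249 GB, 751 GB left
disk 2: place 714 GB, 37 GB left
disk 3: place 505 GB, 495 GB left
disk 4: place 543 GB, 457 GB left
disk 5: place 550 GB, 450 GB left
disk 3: place 126 GB, 369 GB left
disk 3: place 266 GB, 103 GB left
disk 4: place 172 GB, 285 GB left
disk 4: place 216 GB, 69 GB left
disk 5: place 264 GB, 186 GB left
disk 6: place 290 GB, 710 GB left
disk 7: place 739 GB, 261 GB left
disk 6: place 230 GB, 480 GB left
7 disks × 1000 GB = 7000 GB; used 5797 GB; unused 1203 GB.

1203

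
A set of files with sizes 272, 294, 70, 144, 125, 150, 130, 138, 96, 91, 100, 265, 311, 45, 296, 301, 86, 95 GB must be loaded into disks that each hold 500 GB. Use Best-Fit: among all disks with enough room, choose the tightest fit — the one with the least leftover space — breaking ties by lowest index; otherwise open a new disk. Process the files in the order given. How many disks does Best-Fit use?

8

disk 1: place 272 GB, 228 GB left
disk 2: place 294 GB, 206 GB left
disk 2: place 70 GB, 136 GB left
disk 1: place 144 GB, 84 GB left
disk 2: place 125 GB, 11 GB left
disk 3: place 150 GB, 350 GB left
disk 3: place 130 GB, 220 GB left
disk 3: place 138 GB, 82 GB left
disk 4: place 96 GB, 404 GB left
disk 4: place 91 GB, 313 GB left
disk 4: place 100 GB, 213 GB left
disk 5: place 265 GB, 235 GB left
disk 6: place 311 GB, 189 GB left
disk 3: place 45 GB, 37 GB left
disk 7: place 296 GB, 204 GB left
disk 8: place 301 GB, 199 GB left
disk 6: place 86 GB, 103 GB left
disk 6: place 95 GB, 8 GB left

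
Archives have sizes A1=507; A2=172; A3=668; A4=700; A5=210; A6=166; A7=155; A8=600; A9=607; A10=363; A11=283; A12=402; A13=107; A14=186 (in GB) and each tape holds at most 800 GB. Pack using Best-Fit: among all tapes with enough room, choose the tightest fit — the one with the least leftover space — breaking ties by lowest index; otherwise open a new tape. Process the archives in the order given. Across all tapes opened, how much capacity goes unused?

tape 1: place A1 (507 GB), 293 GB left
tape 1: place A2 (172 GB), 121 GB left
tape 2: place A3 (668 GB), 132 GB left
tape 3: place A4 (700 GB), 100 GB left
tape 4: place A5 (210 GB), 590 GB left
tape 4: place A6 (166 GB), 424 GB left
tape 4: place A7 (155 GB), 269 GB left
tape 5: place A8 (600 GB), 200 GB left
tape 6: place A9 (607 GB), 193 GB left
tape 7: place A10 (363 GB), 437 GB left
tape 7: place A11 (283 GB), 154 GB left
tape 8: place A12 (402 GB), 398 GB left
tape 1: place A13 (107 GB), 14 GB left
tape 6: place A14 (186 GB), 7 GB left
8 tapes × 800 GB = 6400 GB; used 5126 GB; unused 1274 GB.

1274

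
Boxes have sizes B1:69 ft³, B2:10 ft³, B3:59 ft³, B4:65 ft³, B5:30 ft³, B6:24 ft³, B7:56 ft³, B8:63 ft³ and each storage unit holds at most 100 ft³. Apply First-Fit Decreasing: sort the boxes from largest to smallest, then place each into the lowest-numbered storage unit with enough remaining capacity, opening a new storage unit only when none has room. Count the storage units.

5

Sorted descending: 69, 65, 63, 59, 56, 30, 24, 10.
Put 69 ft³ in storage unit 1; 31 ft³ remain.
Put 65 ft³ in storage unit 2; 35 ft³ remain.
Put 63 ft³ in storage unit 3; 37 ft³ remain.
Put 59 ft³ in storage unit 4; 41 ft³ remain.
Put 56 ft³ in storage unit 5; 44 ft³ remain.
Put 30 ft³ in storage unit 1; 1 ft³ remain.
Put 24 ft³ in storage unit 2; 11 ft³ remain.
Put 10 ft³ in storage unit 2; 1 ft³ remain.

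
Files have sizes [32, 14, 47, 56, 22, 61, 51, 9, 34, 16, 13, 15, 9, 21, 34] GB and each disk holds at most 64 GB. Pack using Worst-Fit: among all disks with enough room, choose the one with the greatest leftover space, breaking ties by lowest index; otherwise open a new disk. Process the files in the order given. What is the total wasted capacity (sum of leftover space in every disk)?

78

32 GB → disk 1 (remaining 32 GB)
14 GB → disk 1 (remaining 18 GB)
47 GB → disk 2 (remaining 17 GB)
56 GB → disk 3 (remaining 8 GB)
22 GB → disk 4 (remaining 42 GB)
61 GB → disk 5 (remaining 3 GB)
51 GB → disk 6 (remaining 13 GB)
9 GB → disk 4 (remaining 33 GB)
34 GB → disk 7 (remaining 30 GB)
16 GB → disk 4 (remaining 17 GB)
13 GB → disk 7 (remaining 17 GB)
15 GB → disk 1 (remaining 3 GB)
9 GB → disk 2 (remaining 8 GB)
21 GB → disk 8 (remaining 43 GB)
34 GB → disk 8 (remaining 9 GB)
8 disks × 64 GB = 512 GB; used 434 GB; unused 78 GB.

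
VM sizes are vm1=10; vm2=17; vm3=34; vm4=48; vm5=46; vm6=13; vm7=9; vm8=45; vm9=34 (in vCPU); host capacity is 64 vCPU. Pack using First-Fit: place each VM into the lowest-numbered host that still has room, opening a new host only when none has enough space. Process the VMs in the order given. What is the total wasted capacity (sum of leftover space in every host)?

64

host 1: place vm1 (10 vCPU), 54 vCPU left
host 1: place vm2 (17 vCPU), 37 vCPU left
host 1: place vm3 (34 vCPU), 3 vCPU left
host 2: place vm4 (48 vCPU), 16 vCPU left
host 3: place vm5 (46 vCPU), 18 vCPU left
host 2: place vm6 (13 vCPU), 3 vCPU left
host 3: place vm7 (9 vCPU), 9 vCPU left
host 4: place vm8 (45 vCPU), 19 vCPU left
host 5: place vm9 (34 vCPU), 30 vCPU left
5 hosts × 64 vCPU = 320 vCPU; used 256 vCPU; unused 64 vCPU.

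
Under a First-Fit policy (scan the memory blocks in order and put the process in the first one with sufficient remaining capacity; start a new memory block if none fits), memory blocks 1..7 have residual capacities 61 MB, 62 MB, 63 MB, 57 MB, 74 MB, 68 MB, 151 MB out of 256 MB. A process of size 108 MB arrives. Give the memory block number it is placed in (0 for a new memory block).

7

Memory blocks with room: memory block 7 (151 MB).
The first with room is memory block 7.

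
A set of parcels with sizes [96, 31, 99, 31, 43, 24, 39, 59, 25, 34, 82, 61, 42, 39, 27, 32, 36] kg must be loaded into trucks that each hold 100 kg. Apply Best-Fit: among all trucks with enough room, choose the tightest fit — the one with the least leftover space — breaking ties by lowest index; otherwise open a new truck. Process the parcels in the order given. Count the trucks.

9

truck 1: place 96 kg, 4 kg left
truck 2: place 31 kg, 69 kg left
truck 3: place 99 kg, 1 kg left
truck 2: place 31 kg, 38 kg left
truck 4: place 43 kg, 57 kg left
truck 2: place 24 kg, 14 kg left
truck 4: place 39 kg, 18 kg left
truck 5: place 59 kg, 41 kg left
truck 5: place 25 kg, 16 kg left
truck 6: place 34 kg, 66 kg left
truck 7: place 82 kg, 18 kg left
truck 6: place 61 kg, 5 kg left
truck 8: place 42 kg, 58 kg left
truck 8: place 39 kg, 19 kg left
truck 9: place 27 kg, 73 kg left
truck 9: place 32 kg, 41 kg left
truck 9: place 36 kg, 5 kg left
Final trucks: [96] [31,31,24] [99] [43,39] [59,25] [34,61] [82] [42,39] [27,32,36].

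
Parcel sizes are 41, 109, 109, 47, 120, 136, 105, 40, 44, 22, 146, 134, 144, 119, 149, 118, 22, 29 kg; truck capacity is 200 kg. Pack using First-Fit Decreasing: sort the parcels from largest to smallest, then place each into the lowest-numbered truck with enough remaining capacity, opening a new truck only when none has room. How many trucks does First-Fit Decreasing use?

Sorted descending: 149, 146, 144, 136, 134, 120, 119, 118, 109, 109, 105, 47, 44, 41, 40, 29, 22, 22.
Put 149 kg in truck 1; 51 kg remain.
Put 146 kg in truck 2; 54 kg remain.
Put 144 kg in truck 3; 56 kg remain.
Put 136 kg in truck 4; 64 kg remain.
Put 134 kg in truck 5; 66 kg remain.
Put 120 kg in truck 6; 80 kg remain.
Put 119 kg in truck 7; 81 kg remain.
Put 118 kg in truck 8; 82 kg remain.
Put 109 kg in truck 9; 91 kg remain.
Put 109 kg in truck 10; 91 kg remain.
Put 105 kg in truck 11; 95 kg remain.
Put 47 kg in truck 1; 4 kg remain.
Put 44 kg in truck 2; 10 kg remain.
Put 41 kg in truck 3; 15 kg remain.
Put 40 kg in truck 4; 24 kg remain.
Put 29 kg in truck 5; 37 kg remain.
Put 22 kg in truck 4; 2 kg remain.
Put 22 kg in truck 5; 15 kg remain.

11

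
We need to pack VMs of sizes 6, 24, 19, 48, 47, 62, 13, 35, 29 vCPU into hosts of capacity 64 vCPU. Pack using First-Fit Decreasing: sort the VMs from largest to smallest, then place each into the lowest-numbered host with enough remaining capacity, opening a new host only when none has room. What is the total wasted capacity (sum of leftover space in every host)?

37

Sorted descending: 62, 48, 47, 35, 29, 24, 19, 13, 6.
host 1: place 62 vCPU, 2 vCPU left
host 2: place 48 vCPU, 16 vCPU left
host 3: place 47 vCPU, 17 vCPU left
host 4: place 35 vCPU, 29 vCPU left
host 4: place 29 vCPU, 0 vCPU left
host 5: place 24 vCPU, 40 vCPU left
host 5: place 19 vCPU, 21 vCPU left
host 2: place 13 vCPU, 3 vCPU left
host 3: place 6 vCPU, 11 vCPU left
5 hosts × 64 vCPU = 320 vCPU; used 283 vCPU; unused 37 vCPU.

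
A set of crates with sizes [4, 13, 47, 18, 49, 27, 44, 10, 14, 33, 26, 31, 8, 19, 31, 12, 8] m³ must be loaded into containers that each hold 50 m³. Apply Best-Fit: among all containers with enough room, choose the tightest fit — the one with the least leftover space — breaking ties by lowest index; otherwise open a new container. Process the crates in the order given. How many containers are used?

container 1: place 4 m³, 46 m³ left
container 1: place 13 m³, 33 m³ left
container 2: place 47 m³, 3 m³ left
container 1: place 18 m³, 15 m³ left
container 3: place 49 m³, 1 m³ left
container 4: place 27 m³, 23 m³ left
container 5: place 44 m³, 6 m³ left
container 1: place 10 m³, 5 m³ left
container 4: place 14 m³, 9 m³ left
container 6: place 33 m³, 17 m³ left
container 7: place 26 m³, 24 m³ left
container 8: place 31 m³, 19 m³ left
container 4: place 8 m³, 1 m³ left
container 8: place 19 m³, 0 m³ left
container 9: place 31 m³, 19 m³ left
container 6: place 12 m³, 5 m³ left
container 9: place 8 m³, 11 m³ left
Final containers: [4,13,18,10] [47] [49] [27,14,8] [44] [33,12] [26] [31,19] [31,8].

9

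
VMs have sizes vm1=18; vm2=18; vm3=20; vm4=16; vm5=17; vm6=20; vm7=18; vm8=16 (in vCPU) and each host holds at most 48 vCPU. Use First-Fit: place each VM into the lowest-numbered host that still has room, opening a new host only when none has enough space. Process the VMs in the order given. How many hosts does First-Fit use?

4

Put vm1 (18 vCPU) in host 1; 30 vCPU remain.
Put vm2 (18 vCPU) in host 1; 12 vCPU remain.
Put vm3 (20 vCPU) in host 2; 28 vCPU remain.
Put vm4 (16 vCPU) in host 2; 12 vCPU remain.
Put vm5 (17 vCPU) in host 3; 31 vCPU remain.
Put vm6 (20 vCPU) in host 3; 11 vCPU remain.
Put vm7 (18 vCPU) in host 4; 30 vCPU remain.
Put vm8 (16 vCPU) in host 4; 14 vCPU remain.
Final hosts: [18,18] [20,16] [17,20] [18,16].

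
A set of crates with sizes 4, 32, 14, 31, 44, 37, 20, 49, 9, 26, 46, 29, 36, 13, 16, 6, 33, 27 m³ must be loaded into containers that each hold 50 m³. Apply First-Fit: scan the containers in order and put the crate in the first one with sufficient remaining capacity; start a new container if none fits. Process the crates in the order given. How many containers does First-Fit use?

container 1: place 4 m³, 46 m³ left
container 1: place 32 m³, 14 m³ left
container 1: place 14 m³, 0 m³ left
container 2: place 31 m³, 19 m³ left
container 3: place 44 m³, 6 m³ left
container 4: place 37 m³, 13 m³ left
container 5: place 20 m³, 30 m³ left
container 6: place 49 m³, 1 m³ left
container 2: place 9 m³, 10 m³ left
container 5: place 26 m³, 4 m³ left
container 7: place 46 m³, 4 m³ left
container 8: place 29 m³, 21 m³ left
container 9: place 36 m³, 14 m³ left
container 4: place 13 m³, 0 m³ left
container 8: place 16 m³, 5 m³ left
container 2: place 6 m³, 4 m³ left
container 10: place 33 m³, 17 m³ left
container 11: place 27 m³, 23 m³ left
Final containers: [4,32,14] [31,9,6] [44] [37,13] [20,26] [49] [46] [29,16] [36] [33] [27].

11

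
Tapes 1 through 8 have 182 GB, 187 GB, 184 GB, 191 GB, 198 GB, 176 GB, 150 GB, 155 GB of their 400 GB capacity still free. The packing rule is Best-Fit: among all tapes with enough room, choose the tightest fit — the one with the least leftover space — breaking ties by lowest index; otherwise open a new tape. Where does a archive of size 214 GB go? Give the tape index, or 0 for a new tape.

No tape has ≥ 214 GB free, so a new tape is opened.

0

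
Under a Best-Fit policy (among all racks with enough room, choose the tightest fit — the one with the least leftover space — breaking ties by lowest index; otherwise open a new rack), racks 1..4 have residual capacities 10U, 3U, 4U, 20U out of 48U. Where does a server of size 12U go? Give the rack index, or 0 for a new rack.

Racks with room: rack 4 (20U).
Tightest fit is rack 4 with 20U free.

4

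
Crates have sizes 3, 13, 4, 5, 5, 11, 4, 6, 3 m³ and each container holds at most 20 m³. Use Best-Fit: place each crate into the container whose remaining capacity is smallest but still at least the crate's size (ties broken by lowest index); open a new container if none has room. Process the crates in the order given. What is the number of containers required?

container 1: place 3 m³, 17 m³ left
container 1: place 13 m³, 4 m³ left
container 1: place 4 m³, 0 m³ left
container 2: place 5 m³, 15 m³ left
container 2: place 5 m³, 10 m³ left
container 3: place 11 m³, 9 m³ left
container 3: place 4 m³, 5 m³ left
container 2: place 6 m³, 4 m³ left
container 2: place 3 m³, 1 m³ left
Final containers: [3,13,4] [5,5,6,3] [11,4].

3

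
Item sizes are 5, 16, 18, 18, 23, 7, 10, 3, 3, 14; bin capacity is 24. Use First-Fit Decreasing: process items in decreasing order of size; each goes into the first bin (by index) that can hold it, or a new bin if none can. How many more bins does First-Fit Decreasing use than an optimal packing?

0

First-Fit Decreasing: [23] [18,5] [18,3,3] [16,7] [14,10] → 5 bins.
Total size 117; any packing needs at least ⌈117/24⌉ = 5 bins.
So 5 is already optimal.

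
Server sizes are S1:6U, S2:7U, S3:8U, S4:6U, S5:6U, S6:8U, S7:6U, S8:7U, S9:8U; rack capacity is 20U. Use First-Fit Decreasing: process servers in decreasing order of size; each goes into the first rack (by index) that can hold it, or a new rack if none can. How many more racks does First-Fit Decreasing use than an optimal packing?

First-Fit Decreasing: [8,8] [8,7] [7,6,6] [6,6] → 4 racks.
Total size 62U; any packing needs at least ⌈62/20⌉ = 4 racks.
So 4 is already optimal.

0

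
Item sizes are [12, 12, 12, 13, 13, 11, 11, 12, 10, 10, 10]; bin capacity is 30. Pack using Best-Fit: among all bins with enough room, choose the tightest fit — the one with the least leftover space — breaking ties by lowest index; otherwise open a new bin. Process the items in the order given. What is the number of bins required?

Put 12 in bin 1; 18 remain.
Put 12 in bin 1; 6 remain.
Put 12 in bin 2; 18 remain.
Put 13 in bin 2; 5 remain.
Put 13 in bin 3; 17 remain.
Put 11 in bin 3; 6 remain.
Put 11 in bin 4; 19 remain.
Put 12 in bin 4; 7 remain.
Put 10 in bin 5; 20 remain.
Put 10 in bin 5; 10 remain.
Put 10 in bin 5; 0 remain.

5 bins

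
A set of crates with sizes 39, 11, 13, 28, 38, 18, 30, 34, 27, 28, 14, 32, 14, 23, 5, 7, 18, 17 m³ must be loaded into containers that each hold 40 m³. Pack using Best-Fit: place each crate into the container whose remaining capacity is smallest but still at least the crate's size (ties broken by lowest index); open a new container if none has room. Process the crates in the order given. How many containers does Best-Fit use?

Put 39 m³ in container 1; 1 m³ remain.
Put 11 m³ in container 2; 29 m³ remain.
Put 13 m³ in container 2; 16 m³ remain.
Put 28 m³ in container 3; 12 m³ remain.
Put 38 m³ in container 4; 2 m³ remain.
Put 18 m³ in container 5; 22 m³ remain.
Put 30 m³ in container 6; 10 m³ remain.
Put 34 m³ in container 7; 6 m³ remain.
Put 27 m³ in container 8; 13 m³ remain.
Put 28 m³ in container 9; 12 m³ remain.
Put 14 m³ in container 2; 2 m³ remain.
Put 32 m³ in container 10; 8 m³ remain.
Put 14 m³ in container 5; 8 m³ remain.
Put 23 m³ in container 11; 17 m³ remain.
Put 5 m³ in container 7; 1 m³ remain.
Put 7 m³ in container 5; 1 m³ remain.
Put 18 m³ in container 12; 22 m³ remain.
Put 17 m³ in container 11; 0 m³ remain.

12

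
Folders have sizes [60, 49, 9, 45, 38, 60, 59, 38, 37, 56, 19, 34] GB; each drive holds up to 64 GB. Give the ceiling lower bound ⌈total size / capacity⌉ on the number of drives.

Total size = 60 + 49 + 9 + 45 + 38 + 60 + 59 + 38 + 37 + 56 + 19 + 34 = 504 GB.
⌈504 / 64⌉ = 8.

8 drives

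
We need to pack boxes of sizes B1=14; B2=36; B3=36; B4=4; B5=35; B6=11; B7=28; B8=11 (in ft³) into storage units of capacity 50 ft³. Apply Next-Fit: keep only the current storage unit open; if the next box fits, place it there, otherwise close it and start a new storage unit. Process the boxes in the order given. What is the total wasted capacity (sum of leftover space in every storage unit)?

storage unit 1: place B1 (14 ft³), 36 ft³ left
storage unit 1: place B2 (36 ft³), 0 ft³ left
storage unit 2: place B3 (36 ft³), 14 ft³ left
storage unit 2: place B4 (4 ft³), 10 ft³ left
storage unit 3: place B5 (35 ft³), 15 ft³ left
storage unit 3: place B6 (11 ft³), 4 ft³ left
storage unit 4: place B7 (28 ft³), 22 ft³ left
storage unit 4: place B8 (11 ft³), 11 ft³ left
4 storage units × 50 ft³ = 200 ft³; used 175 ft³; unused 25 ft³.

25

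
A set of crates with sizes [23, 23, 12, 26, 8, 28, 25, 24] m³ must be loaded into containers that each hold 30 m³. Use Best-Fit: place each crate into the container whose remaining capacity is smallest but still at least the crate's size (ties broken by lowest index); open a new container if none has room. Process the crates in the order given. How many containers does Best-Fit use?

container 1: place 23 m³, 7 m³ left
container 2: place 23 m³, 7 m³ left
container 3: place 12 m³, 18 m³ left
container 4: place 26 m³, 4 m³ left
container 3: place 8 m³, 10 m³ left
container 5: place 28 m³, 2 m³ left
container 6: place 25 m³, 5 m³ left
container 7: place 24 m³, 6 m³ left
Final containers: [23] [23] [12,8] [26] [28] [25] [24].

7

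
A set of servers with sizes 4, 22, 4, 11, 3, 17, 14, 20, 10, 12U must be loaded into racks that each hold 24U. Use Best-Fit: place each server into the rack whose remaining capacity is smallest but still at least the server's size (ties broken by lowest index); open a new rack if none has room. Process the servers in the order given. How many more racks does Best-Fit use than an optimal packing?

Best-Fit: [4,4,11,3] [22] [17] [14,10] [20] [12] → 6 racks.
Total size 117U; any packing needs at least ⌈117/24⌉ = 5 racks.
An optimal packing achieves that bound: [22] [20,4] [17,4,3] [14,10] [12,11] → 5 racks.
Excess: 6 − 5 = 1.

1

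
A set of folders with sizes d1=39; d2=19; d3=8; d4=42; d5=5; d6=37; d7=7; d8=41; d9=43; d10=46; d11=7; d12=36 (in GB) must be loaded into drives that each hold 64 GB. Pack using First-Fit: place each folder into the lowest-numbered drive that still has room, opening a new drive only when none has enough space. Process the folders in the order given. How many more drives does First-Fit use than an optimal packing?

First-Fit: [39,19,5] [8,42,7,7] [37] [41] [43] [46] [36] → 7 drives.
7 folders exceed 32 GB (half the capacity), and no two of those can share a drive, so at least 7 drives are needed.
So 7 is already optimal.

0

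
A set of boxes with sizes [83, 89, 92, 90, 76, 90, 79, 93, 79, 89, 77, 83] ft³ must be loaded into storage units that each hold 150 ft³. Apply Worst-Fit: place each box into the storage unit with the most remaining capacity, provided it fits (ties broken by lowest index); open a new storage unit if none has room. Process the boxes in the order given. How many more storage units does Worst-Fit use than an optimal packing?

Worst-Fit: [83] [89] [92] [90] [76] [90] [79] [93] [79] [89] [77] [83] → 12 storage units.
12 boxes exceed 75 ft³ (half the capacity), and no two of those can share a storage unit, so at least 12 storage units are needed.
So 12 is already optimal.

0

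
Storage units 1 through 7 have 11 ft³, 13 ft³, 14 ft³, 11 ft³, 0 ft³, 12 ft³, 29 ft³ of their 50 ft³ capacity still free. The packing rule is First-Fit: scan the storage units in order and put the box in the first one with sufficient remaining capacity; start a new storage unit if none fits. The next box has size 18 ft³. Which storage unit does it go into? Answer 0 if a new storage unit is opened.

Storage units with room: storage unit 7 (29 ft³).
The first with room is storage unit 7.

7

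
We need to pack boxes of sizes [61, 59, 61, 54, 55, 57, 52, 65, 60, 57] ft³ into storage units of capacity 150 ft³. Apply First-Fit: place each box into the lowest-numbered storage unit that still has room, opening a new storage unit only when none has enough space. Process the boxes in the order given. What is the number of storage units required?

Put 61 ft³ in storage unit 1; 89 ft³ remain.
Put 59 ft³ in storage unit 1; 30 ft³ remain.
Put 61 ft³ in storage unit 2; 89 ft³ remain.
Put 54 ft³ in storage unit 2; 35 ft³ remain.
Put 55 ft³ in storage unit 3; 95 ft³ remain.
Put 57 ft³ in storage unit 3; 38 ft³ remain.
Put 52 ft³ in storage unit 4; 98 ft³ remain.
Put 65 ft³ in storage unit 4; 33 ft³ remain.
Put 60 ft³ in storage unit 5; 90 ft³ remain.
Put 57 ft³ in storage unit 5; 33 ft³ remain.

5 storage units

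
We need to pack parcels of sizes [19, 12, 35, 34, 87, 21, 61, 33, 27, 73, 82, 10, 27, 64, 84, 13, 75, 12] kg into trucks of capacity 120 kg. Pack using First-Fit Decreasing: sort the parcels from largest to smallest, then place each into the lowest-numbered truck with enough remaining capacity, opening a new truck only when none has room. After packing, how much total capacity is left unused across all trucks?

Sorted descending: 87, 84, 82, 75, 73, 64, 61, 35, 34, 33, 27, 27, 21, 19, 13, 12, 12, 10.
Put 87 kg in truck 1; 33 kg remain.
Put 84 kg in truck 2; 36 kg remain.
Put 82 kg in truck 3; 38 kg remain.
Put 75 kg in truck 4; 45 kg remain.
Put 73 kg in truck 5; 47 kg remain.
Put 64 kg in truck 6; 56 kg remain.
Put 61 kg in truck 7; 59 kg remain.
Put 35 kg in truck 2; 1 kg remain.
Put 34 kg in truck 3; 4 kg remain.
Put 33 kg in truck 1; 0 kg remain.
Put 27 kg in truck 4; 18 kg remain.
Put 27 kg in truck 5; 20 kg remain.
Put 21 kg in truck 6; 35 kg remain.
Put 19 kg in truck 5; 1 kg remain.
Put 13 kg in truck 4; 5 kg remain.
Put 12 kg in truck 6; 23 kg remain.
Put 12 kg in truck 6; 11 kg remain.
Put 10 kg in truck 6; 1 kg remain.
7 trucks × 120 kg = 840 kg; used 769 kg; unused 71 kg.

71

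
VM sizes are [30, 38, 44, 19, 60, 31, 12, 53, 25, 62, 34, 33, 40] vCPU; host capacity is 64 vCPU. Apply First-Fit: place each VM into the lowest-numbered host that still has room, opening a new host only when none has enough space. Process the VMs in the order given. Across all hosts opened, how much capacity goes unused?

30 vCPU → host 1 (remaining 34 vCPU)
38 vCPU → host 2 (remaining 26 vCPU)
44 vCPU → host 3 (remaining 20 vCPU)
19 vCPU → host 1 (remaining 15 vCPU)
60 vCPU → host 4 (remaining 4 vCPU)
31 vCPU → host 5 (remaining 33 vCPU)
12 vCPU → host 1 (remaining 3 vCPU)
53 vCPU → host 6 (remaining 11 vCPU)
25 vCPU → host 2 (remaining 1 vCPU)
62 vCPU → host 7 (remaining 2 vCPU)
34 vCPU → host 8 (remaining 30 vCPU)
33 vCPU → host 5 (remaining 0 vCPU)
40 vCPU → host 9 (remaining 24 vCPU)
9 hosts × 64 vCPU = 576 vCPU; used 481 vCPU; unused 95 vCPU.

95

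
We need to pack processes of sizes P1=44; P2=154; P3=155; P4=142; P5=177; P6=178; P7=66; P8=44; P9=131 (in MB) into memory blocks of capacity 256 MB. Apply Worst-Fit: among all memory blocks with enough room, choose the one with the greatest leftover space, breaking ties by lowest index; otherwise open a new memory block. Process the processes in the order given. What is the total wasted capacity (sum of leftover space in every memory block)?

P1 (44 MB) → memory block 1 (remaining 212 MB)
P2 (154 MB) → memory block 1 (remaining 58 MB)
P3 (155 MB) → memory block 2 (remaining 101 MB)
P4 (142 MB) → memory block 3 (remaining 114 MB)
P5 (177 MB) → memory block 4 (remaining 79 MB)
P6 (178 MB) → memory block 5 (remaining 78 MB)
P7 (66 MB) → memory block 3 (remaining 48 MB)
P8 (44 MB) → memory block 2 (remaining 57 MB)
P9 (131 MB) → memory block 6 (remaining 125 MB)
6 memory blocks × 256 MB = 1536 MB; used 1091 MB; unused 445 MB.

445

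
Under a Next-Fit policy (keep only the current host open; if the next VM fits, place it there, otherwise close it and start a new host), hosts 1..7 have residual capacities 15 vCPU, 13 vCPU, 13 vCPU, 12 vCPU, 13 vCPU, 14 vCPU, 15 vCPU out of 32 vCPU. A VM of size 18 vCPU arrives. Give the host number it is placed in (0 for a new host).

Next-Fit only looks at host 7, which has 15 vCPU free.
18 vCPU does not fit, so a new host is opened.

0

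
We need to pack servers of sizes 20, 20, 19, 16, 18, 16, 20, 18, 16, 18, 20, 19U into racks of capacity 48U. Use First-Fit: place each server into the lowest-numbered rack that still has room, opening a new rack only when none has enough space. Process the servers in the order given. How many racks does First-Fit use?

20U → rack 1 (remaining 28U)
20U → rack 1 (remaining 8U)
19U → rack 2 (remaining 29U)
16U → rack 2 (remaining 13U)
18U → rack 3 (remaining 30U)
16U → rack 3 (remaining 14U)
20U → rack 4 (remaining 28U)
18U → rack 4 (remaining 10U)
16U → rack 5 (remaining 32U)
18U → rack 5 (remaining 14U)
20U → rack 6 (remaining 28U)
19U → rack 6 (remaining 9U)
Final racks: [20,20] [19,16] [18,16] [20,18] [16,18] [20,19].

6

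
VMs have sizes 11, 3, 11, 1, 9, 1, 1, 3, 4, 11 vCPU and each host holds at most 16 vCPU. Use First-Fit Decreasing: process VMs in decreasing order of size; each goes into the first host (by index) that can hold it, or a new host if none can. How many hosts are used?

4

Sorted descending: 11, 11, 11, 9, 4, 3, 3, 1, 1, 1.
11 vCPU → host 1 (remaining 5 vCPU)
11 vCPU → host 2 (remaining 5 vCPU)
11 vCPU → host 3 (remaining 5 vCPU)
9 vCPU → host 4 (remaining 7 vCPU)
4 vCPU → host 1 (remaining 1 vCPU)
3 vCPU → host 2 (remaining 2 vCPU)
3 vCPU → host 3 (remaining 2 vCPU)
1 vCPU → host 1 (remaining 0 vCPU)
1 vCPU → host 2 (remaining 1 vCPU)
1 vCPU → host 2 (remaining 0 vCPU)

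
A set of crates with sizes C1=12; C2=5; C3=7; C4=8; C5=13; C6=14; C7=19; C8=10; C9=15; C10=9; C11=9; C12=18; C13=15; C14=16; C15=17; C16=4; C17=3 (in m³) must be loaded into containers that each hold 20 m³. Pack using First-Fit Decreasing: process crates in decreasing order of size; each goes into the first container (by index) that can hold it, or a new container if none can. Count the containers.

11 containers

Sorted descending: 19, 18, 17, 16, 15, 15, 14, 13, 12, 10, 9, 9, 8, 7, 5, 4, 3.
Put 19 m³ in container 1; 1 m³ remain.
Put 18 m³ in container 2; 2 m³ remain.
Put 17 m³ in container 3; 3 m³ remain.
Put 16 m³ in container 4; 4 m³ remain.
Put 15 m³ in container 5; 5 m³ remain.
Put 15 m³ in container 6; 5 m³ remain.
Put 14 m³ in container 7; 6 m³ remain.
Put 13 m³ in container 8; 7 m³ remain.
Put 12 m³ in container 9; 8 m³ remain.
Put 10 m³ in container 10; 10 m³ remain.
Put 9 m³ in container 10; 1 m³ remain.
Put 9 m³ in container 11; 11 m³ remain.
Put 8 m³ in container 9; 0 m³ remain.
Put 7 m³ in container 8; 0 m³ remain.
Put 5 m³ in container 5; 0 m³ remain.
Put 4 m³ in container 4; 0 m³ remain.
Put 3 m³ in container 3; 0 m³ remain.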